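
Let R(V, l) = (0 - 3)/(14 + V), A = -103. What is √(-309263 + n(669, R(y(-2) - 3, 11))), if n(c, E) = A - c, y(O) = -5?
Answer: I*√310035 ≈ 556.81*I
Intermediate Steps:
R(V, l) = -3/(14 + V)
n(c, E) = -103 - c
√(-309263 + n(669, R(y(-2) - 3, 11))) = √(-309263 + (-103 - 1*669)) = √(-309263 + (-103 - 669)) = √(-309263 - 772) = √(-310035) = I*√310035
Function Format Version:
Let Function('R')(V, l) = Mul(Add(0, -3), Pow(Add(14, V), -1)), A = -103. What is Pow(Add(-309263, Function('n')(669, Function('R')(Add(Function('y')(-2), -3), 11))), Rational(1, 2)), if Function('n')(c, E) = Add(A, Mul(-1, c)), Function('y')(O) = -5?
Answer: Mul(I, Pow(310035, Rational(1, 2))) ≈ Mul(556.81, I)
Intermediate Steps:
Function('R')(V, l) = Mul(-3, Pow(Add(14, V), -1))
Function('n')(c, E) = Add(-103, Mul(-1, c))
Pow(Add(-309263, Function('n')(669, Function('R')(Add(Function('y')(-2), -3), 11))), Rational(1, 2)) = Pow(Add(-309263, Add(-103, Mul(-1, 669))), Rational(1, 2)) = Pow(Add(-309263, Add(-103, -669)), Rational(1, 2)) = Pow(Add(-309263, -772), Rational(1, 2)) = Pow(-310035, Rational(1, 2)) = Mul(I, Pow(310035, Rational(1, 2)))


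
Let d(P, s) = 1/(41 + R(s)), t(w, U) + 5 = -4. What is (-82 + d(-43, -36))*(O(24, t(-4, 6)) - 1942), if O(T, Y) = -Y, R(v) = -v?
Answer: 12203029/77 ≈ 1.5848e+5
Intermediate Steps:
t(w, U) = -9 (t(w, U) = -5 - 4 = -9)
d(P, s) = 1/(41 - s)
(-82 + d(-43, -36))*(O(24, t(-4, 6)) - 1942) = (-82 - 1/(-41 - 36))*(-1*(-9) - 1942) = (-82 - 1/(-77))*(9 - 1942) = (-82 - 1*(-1/77))*(-1933) = (-82 + 1/77)*(-1933) = -6313/77*(-1933) = 12203029/77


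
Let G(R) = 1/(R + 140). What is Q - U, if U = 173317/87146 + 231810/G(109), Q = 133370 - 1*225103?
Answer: -5038121588075/87146 ≈ -5.7812e+7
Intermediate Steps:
Q = -91733 (Q = 133370 - 225103 = -91733)
G(R) = 1/(140 + R)
U = 5030127424057/87146 (U = 173317/87146 + 231810/(1/(140 + 109)) = 173317*(1/87146) + 231810/(1/249) = 173317/87146 + 231810/(1/249) = 173317/87146 + 231810*249 = 173317/87146 + 57720690 = 5030127424057/87146 ≈ 5.7721e+7)
Q - U = -91733 - 1*5030127424057/87146 = -91733 - 5030127424057/87146 = -5038121588075/87146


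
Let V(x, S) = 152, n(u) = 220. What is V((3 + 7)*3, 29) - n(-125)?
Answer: -68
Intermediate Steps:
V((3 + 7)*3, 29) - n(-125) = 152 - 1*220 = 152 - 220 = -68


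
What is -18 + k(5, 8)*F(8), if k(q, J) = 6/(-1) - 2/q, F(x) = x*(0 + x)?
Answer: -2138/5 ≈ -427.60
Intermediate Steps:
F(x) = x**2 (F(x) = x*x = x**2)
k(q, J) = -6 - 2/q (k(q, J) = 6*(-1) - 2/q = -6 - 2/q)
-18 + k(5, 8)*F(8) = -18 + (-6 - 2/5)*8**2 = -18 + (-6 - 2*1/5)*64 = -18 + (-6 - 2/5)*64 = -18 - 32/5*64 = -18 - 2048/5 = -2138/5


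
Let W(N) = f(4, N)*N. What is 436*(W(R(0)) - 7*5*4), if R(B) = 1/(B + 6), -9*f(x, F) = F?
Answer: -4944349/81 ≈ -61041.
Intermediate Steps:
f(x, F) = -F/9
R(B) = 1/(6 + B)
W(N) = -N**2/9 (W(N) = (-N/9)*N = -N**2/9)
436*(W(R(0)) - 7*5*4) = 436*(-1/(9*(6 + 0)**2) - 7*5*4) = 436*(-(1/6)**2/9 - 35*4) = 436*(-(1/6)**2/9 - 140) = 436*(-1/9*1/36 - 140) = 436*(-1/324 - 140) = 436*(-45361/324) = -4944349/81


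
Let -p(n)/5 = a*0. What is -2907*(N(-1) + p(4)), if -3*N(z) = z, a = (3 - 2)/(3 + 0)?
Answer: -969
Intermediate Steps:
a = ⅓ (a = 1/3 = 1*(⅓) = ⅓ ≈ 0.33333)
p(n) = 0 (p(n) = -5*0/3 = -5*0 = 0)
N(z) = -z/3
-2907*(N(-1) + p(4)) = -2907*(-⅓*(-1) + 0) = -2907*(⅓ + 0) = -2907*⅓ = -969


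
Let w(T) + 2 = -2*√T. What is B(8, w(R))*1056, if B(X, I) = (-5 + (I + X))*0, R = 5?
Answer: 0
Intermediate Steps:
w(T) = -2 - 2*√T
B(X, I) = 0 (B(X, I) = (-5 + I + X)*0 = 0)
B(8, w(R))*1056 = 0*1056 = 0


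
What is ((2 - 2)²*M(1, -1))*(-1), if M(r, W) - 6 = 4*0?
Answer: 0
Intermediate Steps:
M(r, W) = 6 (M(r, W) = 6 + 4*0 = 6 + 0 = 6)
((2 - 2)²*M(1, -1))*(-1) = ((2 - 2)²*6)*(-1) = (0²*6)*(-1) = (0*6)*(-1) = 0*(-1) = 0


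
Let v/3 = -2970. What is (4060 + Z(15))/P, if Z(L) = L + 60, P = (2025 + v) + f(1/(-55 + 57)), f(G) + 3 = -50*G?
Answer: -4135/6913 ≈ -0.59815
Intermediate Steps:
v = -8910 (v = 3*(-2970) = -8910)
f(G) = -3 - 50*G
P = -6913 (P = (2025 - 8910) + (-3 - 50/(-55 + 57)) = -6885 + (-3 - 50/2) = -6885 + (-3 - 50*½) = -6885 + (-3 - 25) = -6885 - 28 = -6913)
Z(L) = 60 + L
(4060 + Z(15))/P = (4060 + (60 + 15))/(-6913) = (4060 + 75)*(-1/6913) = 4135*(-1/6913) = -4135/6913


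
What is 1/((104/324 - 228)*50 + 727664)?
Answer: 81/58018684 ≈ 1.3961e-6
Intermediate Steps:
1/((104/324 - 228)*50 + 727664) = 1/((104*(1/324) - 228)*50 + 727664) = 1/((26/81 - 228)*50 + 727664) = 1/(-18442/81*50 + 727664) = 1/(-922100/81 + 727664) = 1/(58018684/81) = 81/58018684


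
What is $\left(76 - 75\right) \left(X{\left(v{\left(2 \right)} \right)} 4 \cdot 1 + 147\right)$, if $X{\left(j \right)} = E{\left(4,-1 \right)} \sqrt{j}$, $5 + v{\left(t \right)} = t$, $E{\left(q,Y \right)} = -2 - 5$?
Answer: $147 - 28 i \sqrt{3} \approx 147.0 - 48.497 i$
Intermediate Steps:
$E{\left(q,Y \right)} = -7$ ($E{\left(q,Y \right)} = -2 - 5 = -7$)
$v{\left(t \right)} = -5 + t$
$X{\left(j \right)} = - 7 \sqrt{j}$
$\left(76 - 75\right) \left(X{\left(v{\left(2 \right)} \right)} 4 \cdot 1 + 147\right) = \left(76 - 75\right) \left(- 7 \sqrt{-5 + 2} \cdot 4 \cdot 1 + 147\right) = \left(76 - 75\right) \left(- 7 \sqrt{-3} \cdot 4 \cdot 1 + 147\right) = 1 \left(- 7 i \sqrt{3} \cdot 4 \cdot 1 + 147\right) = 1 \left(- 28 i \sqrt{3} \cdot 1 + 147\right) = 1 \left(- 28 i \sqrt{3} + 147\right) = 1 \left(147 - 28 i \sqrt{3}\right) = 147 - 28 i \sqrt{3}$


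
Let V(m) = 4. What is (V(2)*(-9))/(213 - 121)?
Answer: -9/23 ≈ -0.39130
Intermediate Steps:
(V(2)*(-9))/(213 - 121) = (4*(-9))/(213 - 121) = -36/92 = -36*1/92 = -9/23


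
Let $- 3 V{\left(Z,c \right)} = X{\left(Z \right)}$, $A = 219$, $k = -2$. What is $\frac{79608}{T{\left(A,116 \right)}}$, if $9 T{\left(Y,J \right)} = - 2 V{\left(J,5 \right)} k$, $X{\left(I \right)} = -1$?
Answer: $537354$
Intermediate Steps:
$V{\left(Z,c \right)} = \frac{1}{3}$ ($V{\left(Z,c \right)} = \left(- \frac{1}{3}\right) \left(-1\right) = \frac{1}{3}$)
$T{\left(Y,J \right)} = \frac{4}{27}$ ($T{\left(Y,J \right)} = \frac{\left(-2\right) \frac{1}{3} \left(-2\right)}{9} = \frac{\left(- \frac{2}{3}\right) \left(-2\right)}{9} = \frac{1}{9} \cdot \frac{4}{3} = \frac{4}{27}$)
$\frac{79608}{T{\left(A,116 \right)}} = \frac{79608}{\frac{4}{27}} = 79608 \cdot \frac{27}{4} = 537354$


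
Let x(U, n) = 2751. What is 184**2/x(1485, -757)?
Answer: 33856/2751 ≈ 12.307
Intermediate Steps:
184**2/x(1485, -757) = 184**2/2751 = 33856*(1/2751) = 33856/2751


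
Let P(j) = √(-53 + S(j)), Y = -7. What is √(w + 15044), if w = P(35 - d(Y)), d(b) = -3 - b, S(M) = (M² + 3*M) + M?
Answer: √(15044 + 2*√258) ≈ 122.78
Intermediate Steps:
S(M) = M² + 4*M
P(j) = √(-53 + j*(4 + j))
w = 2*√258 (w = √(-53 + (35 - (-3 - 1*(-7)))*(4 + (35 - (-3 - 1*(-7))))) = √(-53 + (35 - (-3 + 7))*(4 + (35 - (-3 + 7)))) = √(-53 + (35 - 1*4)*(4 + (35 - 1*4))) = √(-53 + (35 - 4)*(4 + (35 - 4))) = √(-53 + 31*(4 + 31)) = √(-53 + 31*35) = √(-53 + 1085) = √1032 = 2*√258 ≈ 32.125)
√(w + 15044) = √(2*√258 + 15044) = √(15044 + 2*√258)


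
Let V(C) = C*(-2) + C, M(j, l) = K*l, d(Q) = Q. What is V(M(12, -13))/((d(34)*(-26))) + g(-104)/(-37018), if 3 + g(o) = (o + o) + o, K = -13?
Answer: 251327/1258612 ≈ 0.19969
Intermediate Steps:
g(o) = -3 + 3*o (g(o) = -3 + ((o + o) + o) = -3 + (2*o + o) = -3 + 3*o)
M(j, l) = -13*l
V(C) = -C (V(C) = -2*C + C = -C)
V(M(12, -13))/((d(34)*(-26))) + g(-104)/(-37018) = (-(-13)*(-13))/((34*(-26))) + (-3 + 3*(-104))/(-37018) = -1*169/(-884) + (-3 - 312)*(-1/37018) = -169*(-1/884) - 315*(-1/37018) = 13/68 + 315/37018 = 251327/1258612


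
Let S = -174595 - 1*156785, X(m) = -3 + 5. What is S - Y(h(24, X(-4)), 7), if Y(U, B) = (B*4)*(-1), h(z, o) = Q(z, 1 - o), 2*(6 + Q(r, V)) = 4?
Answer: -331352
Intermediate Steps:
X(m) = 2
Q(r, V) = -4 (Q(r, V) = -6 + (½)*4 = -6 + 2 = -4)
h(z, o) = -4
S = -331380 (S = -174595 - 156785 = -331380)
Y(U, B) = -4*B (Y(U, B) = (4*B)*(-1) = -4*B)
S - Y(h(24, X(-4)), 7) = -331380 - (-4)*7 = -331380 - 1*(-28) = -331380 + 28 = -331352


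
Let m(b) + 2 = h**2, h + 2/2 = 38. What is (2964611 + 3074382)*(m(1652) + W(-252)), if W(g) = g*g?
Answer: 391755514903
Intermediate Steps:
h = 37 (h = -1 + 38 = 37)
W(g) = g**2
m(b) = 1367 (m(b) = -2 + 37**2 = -2 + 1369 = 1367)
(2964611 + 3074382)*(m(1652) + W(-252)) = (2964611 + 3074382)*(1367 + (-252)**2) = 6038993*(1367 + 63504) = 6038993*64871 = 391755514903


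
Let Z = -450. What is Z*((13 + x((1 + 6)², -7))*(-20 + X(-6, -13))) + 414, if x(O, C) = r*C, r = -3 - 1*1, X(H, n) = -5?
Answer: 461664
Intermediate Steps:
r = -4 (r = -3 - 1 = -4)
x(O, C) = -4*C
Z*((13 + x((1 + 6)², -7))*(-20 + X(-6, -13))) + 414 = -450*(13 - 4*(-7))*(-20 - 5) + 414 = -450*(13 + 28)*(-25) + 414 = -18450*(-25) + 414 = -450*(-1025) + 414 = 461250 + 414 = 461664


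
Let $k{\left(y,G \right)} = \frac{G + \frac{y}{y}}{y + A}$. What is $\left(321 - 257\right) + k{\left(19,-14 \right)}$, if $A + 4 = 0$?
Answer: $\frac{947}{15} \approx 63.133$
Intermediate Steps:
$A = -4$ ($A = -4 + 0 = -4$)
$k{\left(y,G \right)} = \frac{1 + G}{-4 + y}$ ($k{\left(y,G \right)} = \frac{G + \frac{y}{y}}{y - 4} = \frac{G + 1}{-4 + y} = \frac{1 + G}{-4 + y}$)
$\left(321 - 257\right) + k{\left(19,-14 \right)} = \left(321 - 257\right) + \frac{1 - 14}{-4 + 19} = 64 + \frac{1}{15} \left(-13\right) = 64 - \frac{13}{15} = \frac{947}{15}$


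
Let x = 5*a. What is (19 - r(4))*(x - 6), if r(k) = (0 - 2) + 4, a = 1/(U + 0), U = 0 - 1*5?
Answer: -119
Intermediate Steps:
U = -5 (U = 0 - 5 = -5)
a = -⅕ (a = 1/(-5 + 0) = 1/(-5) = -⅕ ≈ -0.20000)
r(k) = 2 (r(k) = -2 + 4 = 2)
x = -1 (x = 5*(-⅕) = -1)
(19 - r(4))*(x - 6) = (19 - 1*2)*(-1 - 6) = (19 - 2)*(-7) = 17*(-7) = -119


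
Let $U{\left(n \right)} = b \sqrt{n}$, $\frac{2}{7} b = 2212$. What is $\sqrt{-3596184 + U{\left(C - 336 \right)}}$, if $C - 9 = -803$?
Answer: $\sqrt{-3596184 + 7742 i \sqrt{1130}} \approx 68.574 + 1897.6 i$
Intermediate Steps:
$C = -794$ ($C = 9 - 803 = -794$)
$b = 7742$ ($b = \frac{7}{2} \cdot 2212 = 7742$)
$U{\left(n \right)} = 7742 \sqrt{n}$
$\sqrt{-3596184 + U{\left(C - 336 \right)}} = \sqrt{-3596184 + 7742 \sqrt{-794 - 336}} = \sqrt{-3596184 + 7742 \sqrt{-1130}} = \sqrt{-3596184 + 7742 i \sqrt{1130}}$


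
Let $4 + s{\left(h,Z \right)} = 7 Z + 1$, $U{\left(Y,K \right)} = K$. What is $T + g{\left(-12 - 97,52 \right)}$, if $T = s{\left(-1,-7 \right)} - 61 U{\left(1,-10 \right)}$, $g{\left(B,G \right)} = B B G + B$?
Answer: $618261$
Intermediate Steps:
$s{\left(h,Z \right)} = -3 + 7 Z$ ($s{\left(h,Z \right)} = -4 + \left(7 Z + 1\right) = -4 + \left(1 + 7 Z\right) = -3 + 7 Z$)
$g{\left(B,G \right)} = B + G B^{2}$ ($g{\left(B,G \right)} = B^{2} G + B = G B^{2} + B = B + G B^{2}$)
$T = 558$ ($T = \left(-3 + 7 \left(-7\right)\right) - -610 = \left(-3 - 49\right) + 610 = -52 + 610 = 558$)
$T + g{\left(-12 - 97,52 \right)} = 558 + \left(-12 - 97\right) \left(1 + \left(-12 - 97\right) 52\right) = 558 - 109 \left(1 - 5668\right) = 558 - -617703 = 558 + 617703 = 618261$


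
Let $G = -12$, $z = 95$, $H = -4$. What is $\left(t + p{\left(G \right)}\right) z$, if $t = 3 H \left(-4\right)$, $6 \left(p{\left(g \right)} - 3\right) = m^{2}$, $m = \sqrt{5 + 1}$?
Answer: $4940$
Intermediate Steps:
$m = \sqrt{6} \approx 2.4495$
$p{\left(g \right)} = 4$ ($p{\left(g \right)} = 3 + \frac{\left(\sqrt{6}\right)^{2}}{6} = 3 + \frac{1}{6} \cdot 6 = 3 + 1 = 4$)
$t = 48$ ($t = 3 \left(-4\right) \left(-4\right) = \left(-12\right) \left(-4\right) = 48$)
$\left(t + p{\left(G \right)}\right) z = \left(48 + 4\right) 95 = 52 \cdot 95 = 4940$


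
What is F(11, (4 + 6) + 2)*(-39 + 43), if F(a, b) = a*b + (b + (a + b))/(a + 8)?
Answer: 10172/19 ≈ 535.37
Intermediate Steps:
F(a, b) = a*b + (a + 2*b)/(8 + a)
F(11, (4 + 6) + 2)*(-39 + 43) = ((11 + 2*((4 + 6) + 2) + ((4 + 6) + 2)*11**2 + 8*11*((4 + 6) + 2))/(8 + 11))*(-39 + 43) = ((11 + 2*(10 + 2) + (10 + 2)*121 + 8*11*(10 + 2))/19)*4 = ((11 + 2*12 + 12*121 + 8*11*12)/19)*4 = ((11 + 24 + 1452 + 1056)/19)*4 = ((1/19)*2543)*4 = (2543/19)*4 = 10172/19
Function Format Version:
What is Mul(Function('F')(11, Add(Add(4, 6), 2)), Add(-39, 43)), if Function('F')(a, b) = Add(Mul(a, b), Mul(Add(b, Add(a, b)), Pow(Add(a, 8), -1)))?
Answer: Rational(10172, 19) ≈ 535.37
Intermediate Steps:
Function('F')(a, b) = Add(Mul(a, b), Mul(Pow(Add(8, a), -1), Add(a, Mul(2, b)))) (Function('F')(a, b) = Add(Mul(a, b), Mul(Add(a, Mul(2, b)), Pow(Add(8, a), -1))) = Add(Mul(a, b), Mul(Pow(Add(8, a), -1), Add(a, Mul(2, b)))))
Mul(Function('F')(11, Add(Add(4, 6), 2)), Add(-39, 43)) = Mul(Mul(Pow(Add(8, 11), -1), Add(11, Mul(2, Add(Add(4, 6), 2)), Mul(Add(Add(4, 6), 2), Pow(11, 2)), Mul(8, 11, Add(Add(4, 6), 2)))), Add(-39, 43)) = Mul(Mul(Pow(19, -1), Add(11, Mul(2, Add(10, 2)), Mul(Add(10, 2), 121), Mul(8, 11, Add(10, 2)))), 4) = Mul(Mul(Rational(1, 19), Add(11, Mul(2, 12), Mul(12, 121), Mul(8, 11, 12))), 4) = Mul(Mul(Rational(1, 19), Add(11, 24, 1452, 1056)), 4) = Mul(Mul(Rational(1, 19), 2543), 4) = Mul(Rational(2543, 19), 4) = Rational(10172, 19)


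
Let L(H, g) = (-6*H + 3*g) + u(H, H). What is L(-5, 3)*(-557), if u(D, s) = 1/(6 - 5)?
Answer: -22280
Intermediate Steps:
u(D, s) = 1 (u(D, s) = 1/1 = 1)
L(H, g) = 1 - 6*H + 3*g (L(H, g) = (-6*H + 3*g) + 1 = 1 - 6*H + 3*g)
L(-5, 3)*(-557) = (1 - 6*(-5) + 3*3)*(-557) = (1 + 30 + 9)*(-557) = 40*(-557) = -22280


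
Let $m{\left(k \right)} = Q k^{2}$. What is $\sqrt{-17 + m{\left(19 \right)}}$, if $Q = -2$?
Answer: $i \sqrt{739} \approx 27.185 i$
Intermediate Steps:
$m{\left(k \right)} = - 2 k^{2}$
$\sqrt{-17 + m{\left(19 \right)}} = \sqrt{-17 - 2 \cdot 19^{2}} = \sqrt{-17 - 722} = \sqrt{-739} = i \sqrt{739}$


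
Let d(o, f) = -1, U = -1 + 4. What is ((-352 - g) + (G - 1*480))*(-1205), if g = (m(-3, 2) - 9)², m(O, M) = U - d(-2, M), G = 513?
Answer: 414520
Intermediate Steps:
U = 3
m(O, M) = 4 (m(O, M) = 3 - 1*(-1) = 3 + 1 = 4)
g = 25 (g = (4 - 9)² = (-5)² = 25)
((-352 - g) + (G - 1*480))*(-1205) = ((-352 - 1*25) + (513 - 1*480))*(-1205) = ((-352 - 25) + (513 - 480))*(-1205) = (-377 + 33)*(-1205) = -344*(-1205) = 414520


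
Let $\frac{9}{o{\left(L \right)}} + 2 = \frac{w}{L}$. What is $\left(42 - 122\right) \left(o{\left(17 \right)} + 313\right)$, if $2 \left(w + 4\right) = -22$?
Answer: $- \frac{1214720}{49} \approx -24790.0$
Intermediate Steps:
$w = -15$ ($w = -4 + \frac{1}{2} \left(-22\right) = -4 - 11 = -15$)
$o{\left(L \right)} = \frac{9}{-2 - \frac{15}{L}}$
$\left(42 - 122\right) \left(o{\left(17 \right)} + 313\right) = \left(42 - 122\right) \left(\left(-9\right) 17 \frac{1}{15 + 2 \cdot 17} + 313\right) = - 80 \left(\left(-9\right) 17 \frac{1}{15 + 34} + 313\right) = - 80 \left(\left(-9\right) 17 \cdot \frac{1}{49} + 313\right) = - 80 \left(- \frac{153}{49} + 313\right) = \left(-80\right) \frac{15184}{49} = - \frac{1214720}{49}$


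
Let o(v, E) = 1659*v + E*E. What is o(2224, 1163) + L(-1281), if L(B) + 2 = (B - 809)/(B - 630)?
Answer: 9635613803/1911 ≈ 5.0422e+6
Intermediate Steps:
L(B) = -2 + (-809 + B)/(-630 + B) (L(B) = -2 + (B - 809)/(B - 630) = -2 + (-809 + B)/(-630 + B))
o(v, E) = E² + 1659*v (o(v, E) = 1659*v + E² = E² + 1659*v)
o(2224, 1163) + L(-1281) = (1163² + 1659*2224) + (451 - 1*(-1281))/(-630 - 1281) = (1352569 + 3689616) + (451 + 1281)/(-1911) = 5042185 - 1/1911*1732 = 5042185 - 1732/1911 = 9635613803/1911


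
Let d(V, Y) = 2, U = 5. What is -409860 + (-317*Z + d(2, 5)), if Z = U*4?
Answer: -416198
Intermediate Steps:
Z = 20 (Z = 5*4 = 20)
-409860 + (-317*Z + d(2, 5)) = -409860 + (-317*20 + 2) = -409860 + (-6340 + 2) = -409860 - 6338 = -416198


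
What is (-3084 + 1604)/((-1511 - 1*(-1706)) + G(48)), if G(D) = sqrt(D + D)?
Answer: -96200/12643 + 5920*sqrt(6)/37929 ≈ -7.2266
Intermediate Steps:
G(D) = sqrt(2)*sqrt(D) (G(D) = sqrt(2*D) = sqrt(2)*sqrt(D))
(-3084 + 1604)/((-1511 - 1*(-1706)) + G(48)) = (-3084 + 1604)/((-1511 - 1*(-1706)) + sqrt(2)*sqrt(48)) = -1480/((-1511 + 1706) + sqrt(2)*(4*sqrt(3))) = -1480/(195 + 4*sqrt(6))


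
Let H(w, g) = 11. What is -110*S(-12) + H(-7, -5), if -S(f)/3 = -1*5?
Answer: -1639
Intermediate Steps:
S(f) = 15 (S(f) = -(-3)*5 = -3*(-5) = 15)
-110*S(-12) + H(-7, -5) = -110*15 + 11 = -1650 + 11 = -1639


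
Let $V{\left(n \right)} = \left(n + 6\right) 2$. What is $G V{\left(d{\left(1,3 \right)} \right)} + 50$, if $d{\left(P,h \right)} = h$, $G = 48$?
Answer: $914$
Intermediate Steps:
$V{\left(n \right)} = 12 + 2 n$ ($V{\left(n \right)} = \left(6 + n\right) 2 = 12 + 2 n$)
$G V{\left(d{\left(1,3 \right)} \right)} + 50 = 48 \left(12 + 2 \cdot 3\right) + 50 = 48 \left(12 + 6\right) + 50 = 48 \cdot 18 + 50 = 864 + 50 = 914$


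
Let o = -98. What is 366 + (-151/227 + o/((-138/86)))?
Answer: 6678817/15663 ≈ 426.41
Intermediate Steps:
366 + (-151/227 + o/((-138/86))) = 366 + (-151/227 - 98/((-138/86))) = 366 + (-151*1/227 - 98/((-138*1/86))) = 366 + (-151/227 - 98/(-69/43)) = 366 + (-151/227 - 98*(-43/69)) = 366 + (-151/227 + 4214/69) = 366 + 946159/15663 = 6678817/15663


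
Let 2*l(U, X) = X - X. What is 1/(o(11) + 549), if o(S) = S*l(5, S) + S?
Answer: 1/560 ≈ 0.0017857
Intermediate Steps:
l(U, X) = 0 (l(U, X) = (X - X)/2 = (½)*0 = 0)
o(S) = S (o(S) = S*0 + S = 0 + S = S)
1/(o(11) + 549) = 1/(11 + 549) = 1/560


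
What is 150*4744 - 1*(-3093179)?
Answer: 3804779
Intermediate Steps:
150*4744 - 1*(-3093179) = 711600 + 3093179 = 3804779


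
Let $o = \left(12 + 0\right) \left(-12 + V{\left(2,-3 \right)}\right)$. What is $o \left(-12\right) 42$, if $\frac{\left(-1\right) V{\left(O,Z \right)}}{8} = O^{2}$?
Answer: $266112$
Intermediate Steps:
$V{\left(O,Z \right)} = - 8 O^{2}$
$o = -528$ ($o = \left(12 + 0\right) \left(-12 - 8 \cdot 2^{2}\right) = 12 \left(-12 - 32\right) = 12 \left(-44\right) = -528$)
$o \left(-12\right) 42 = \left(-528\right) \left(-12\right) 42 = 6336 \cdot 42 = 266112$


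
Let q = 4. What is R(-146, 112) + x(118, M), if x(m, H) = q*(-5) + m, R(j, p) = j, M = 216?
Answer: -48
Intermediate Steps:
x(m, H) = -20 + m (x(m, H) = 4*(-5) + m = -20 + m)
R(-146, 112) + x(118, M) = -146 + (-20 + 118) = -146 + 98 = -48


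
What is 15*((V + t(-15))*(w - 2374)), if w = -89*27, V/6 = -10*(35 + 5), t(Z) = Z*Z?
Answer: 155849625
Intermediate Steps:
t(Z) = Z²
V = -2400 (V = 6*(-10*(35 + 5)) = 6*(-10*40) = 6*(-400) = -2400)
w = -2403
15*((V + t(-15))*(w - 2374)) = 15*((-2400 + (-15)²)*(-2403 - 2374)) = 15*((-2400 + 225)*(-4777)) = 15*(-2175*(-4777)) = 15*10389975 = 155849625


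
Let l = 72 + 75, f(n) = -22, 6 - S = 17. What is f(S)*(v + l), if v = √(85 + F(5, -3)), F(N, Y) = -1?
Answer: -3234 - 44*√21 ≈ -3435.6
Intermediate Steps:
S = -11 (S = 6 - 1*17 = 6 - 17 = -11)
v = 2*√21 (v = √(85 - 1) = √84 = 2*√21 ≈ 9.1651)
l = 147
f(S)*(v + l) = -22*(2*√21 + 147) = -22*(147 + 2*√21) = -3234 - 44*√21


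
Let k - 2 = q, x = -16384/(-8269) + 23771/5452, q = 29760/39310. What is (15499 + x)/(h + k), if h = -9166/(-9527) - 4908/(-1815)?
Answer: 15838161117776862625915/6561174294499204896 ≈ 2413.9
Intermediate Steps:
q = 2976/3931 (q = 29760*(1/39310) = 2976/3931 ≈ 0.75706)
x = 285887967/45082588 (x = -16384*(-1/8269) + 23771*(1/5452) = 16384/8269 + 23771/5452 = 285887967/45082588 ≈ 6.3414)
h = 21131602/5763835 (h = -9166*(-1/9527) - 4908*(-1/1815) = 9166/9527 + 1636/605 = 21131602/5763835 ≈ 3.6662)
k = 10838/3931 (k = 2 + 2976/3931 = 10838/3931 ≈ 2.7571)
(15499 + x)/(h + k) = (15499 + 285887967/45082588)/(21131602/5763835 + 10838/3931) = 699020919379/(45082588*(145536771192/22657635385)) = (699020919379/45082588)*(22657635385/145536771192) = 15838161117776862625915/6561174294499204896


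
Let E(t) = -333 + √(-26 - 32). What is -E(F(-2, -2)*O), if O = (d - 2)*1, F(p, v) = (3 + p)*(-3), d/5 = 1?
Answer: 333 - I*√58 ≈ 333.0 - 7.6158*I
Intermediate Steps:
d = 5 (d = 5*1 = 5)
F(p, v) = -9 - 3*p
O = 3 (O = (5 - 2)*1 = 3*1 = 3)
E(t) = -333 + I*√58 (E(t) = -333 + √(-58) = -333 + I*√58)
-E(F(-2, -2)*O) = -(-333 + I*√58) = 333 - I*√58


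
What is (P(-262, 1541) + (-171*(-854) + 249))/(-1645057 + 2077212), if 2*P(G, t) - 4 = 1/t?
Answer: 450850371/1331901710 ≈ 0.33850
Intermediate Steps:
P(G, t) = 2 + 1/(2*t)
(P(-262, 1541) + (-171*(-854) + 249))/(-1645057 + 2077212) = ((2 + (1/2)/1541) + (-171*(-854) + 249))/(-1645057 + 2077212) = ((2 + (1/2)*(1/1541)) + (146034 + 249))/432155 = ((2 + 1/3082) + 146283)*(1/432155) = (6165/3082 + 146283)*(1/432155) = (450850371/3082)*(1/432155) = 450850371/1331901710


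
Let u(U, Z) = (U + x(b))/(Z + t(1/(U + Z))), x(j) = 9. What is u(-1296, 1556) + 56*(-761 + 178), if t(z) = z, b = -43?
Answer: -13208442148/404561 ≈ -32649.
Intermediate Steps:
u(U, Z) = (9 + U)/(Z + 1/(U + Z)) (u(U, Z) = (U + 9)/(Z + 1/(U + Z)) = (9 + U)/(Z + 1/(U + Z)))
u(-1296, 1556) + 56*(-761 + 178) = (9 - 1296)*(-1296 + 1556)/(1 + 1556*(-1296 + 1556)) + 56*(-761 + 178) = -1287*260/(1 + 1556*260) + 56*(-583) = -1287*260/(1 + 404560) - 32648 = -1287*260/404561 - 32648 = (1/404561)*(-1287)*260 - 32648 = -334620/404561 - 32648 = -13208442148/404561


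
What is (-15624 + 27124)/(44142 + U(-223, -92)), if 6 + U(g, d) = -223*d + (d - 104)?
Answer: 2875/16114 ≈ 0.17842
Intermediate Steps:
U(g, d) = -110 - 222*d (U(g, d) = -6 + (-223*d + (d - 104)) = -6 + (-223*d + (-104 + d)) = -6 + (-104 - 222*d) = -110 - 222*d)
(-15624 + 27124)/(44142 + U(-223, -92)) = (-15624 + 27124)/(44142 + (-110 - 222*(-92))) = 11500/(44142 + (-110 + 20424)) = 11500/(44142 + 20314) = 11500/64456 = 11500*(1/64456) = 2875/16114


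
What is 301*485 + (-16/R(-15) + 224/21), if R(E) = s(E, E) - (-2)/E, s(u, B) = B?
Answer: 99423769/681 ≈ 1.4600e+5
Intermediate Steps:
R(E) = E + 2/E (R(E) = E - (-2)/E = E + 2/E)
301*485 + (-16/R(-15) + 224/21) = 301*485 + (-16/(-15 + 2/(-15)) + 224/21) = 145985 + (-16/(-15 + 2*(-1/15)) + 224*(1/21)) = 145985 + (-16/(-15 - 2/15) + 32/3) = 145985 + (-16/(-227/15) + 32/3) = 145985 + (-16*(-15/227) + 32/3) = 145985 + (240/227 + 32/3) = 145985 + 7984/681 = 99423769/681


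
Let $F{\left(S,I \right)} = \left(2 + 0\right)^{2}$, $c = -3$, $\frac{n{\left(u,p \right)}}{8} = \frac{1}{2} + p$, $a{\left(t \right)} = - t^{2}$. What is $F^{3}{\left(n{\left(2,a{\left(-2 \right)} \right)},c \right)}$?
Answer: $64$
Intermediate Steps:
$n{\left(u,p \right)} = 4 + 8 p$ ($n{\left(u,p \right)} = 8 \left(\frac{1}{2} + p\right) = 4 + 8 p$)
$F{\left(S,I \right)} = 4$ ($F{\left(S,I \right)} = 2^{2} = 4$)
$F^{3}{\left(n{\left(2,a{\left(-2 \right)} \right)},c \right)} = 4^{3} = 64$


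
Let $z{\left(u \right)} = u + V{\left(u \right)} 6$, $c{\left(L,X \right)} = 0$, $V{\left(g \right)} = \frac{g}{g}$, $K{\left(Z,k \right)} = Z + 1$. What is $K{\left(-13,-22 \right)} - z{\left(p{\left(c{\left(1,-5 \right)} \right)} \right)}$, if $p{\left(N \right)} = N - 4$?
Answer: $-14$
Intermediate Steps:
$K{\left(Z,k \right)} = 1 + Z$
$V{\left(g \right)} = 1$
$p{\left(N \right)} = -4 + N$ ($p{\left(N \right)} = N - 4 = -4 + N$)
$z{\left(u \right)} = 6 + u$ ($z{\left(u \right)} = u + 1 \cdot 6 = u + 6 = 6 + u$)
$K{\left(-13,-22 \right)} - z{\left(p{\left(c{\left(1,-5 \right)} \right)} \right)} = \left(1 - 13\right) - \left(6 + \left(-4 + 0\right)\right) = -12 - \left(6 - 4\right) = -12 - 2 = -14$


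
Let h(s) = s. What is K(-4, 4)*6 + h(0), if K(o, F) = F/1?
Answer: 24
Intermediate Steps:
K(o, F) = F (K(o, F) = F*1 = F)
K(-4, 4)*6 + h(0) = 4*6 + 0 = 24 + 0 = 24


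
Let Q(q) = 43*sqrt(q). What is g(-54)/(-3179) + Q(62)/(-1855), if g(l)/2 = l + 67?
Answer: -26/3179 - 43*sqrt(62)/1855 ≈ -0.19070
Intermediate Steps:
g(l) = 134 + 2*l (g(l) = 2*(l + 67) = 2*(67 + l) = 134 + 2*l)
g(-54)/(-3179) + Q(62)/(-1855) = (134 + 2*(-54))/(-3179) + (43*sqrt(62))/(-1855) = (134 - 108)*(-1/3179) + (43*sqrt(62))*(-1/1855) = 26*(-1/3179) - 43*sqrt(62)/1855 = -26/3179 - 43*sqrt(62)/1855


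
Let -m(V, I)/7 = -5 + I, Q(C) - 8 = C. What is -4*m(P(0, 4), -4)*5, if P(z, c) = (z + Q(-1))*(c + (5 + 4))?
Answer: -1260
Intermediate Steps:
Q(C) = 8 + C
P(z, c) = (7 + z)*(9 + c) (P(z, c) = (z + (8 - 1))*(c + (5 + 4)) = (z + 7)*(c + 9) = (7 + z)*(9 + c))
m(V, I) = 35 - 7*I (m(V, I) = -7*(-5 + I) = 35 - 7*I)
-4*m(P(0, 4), -4)*5 = -4*(35 - 7*(-4))*5 = -4*(35 + 28)*5 = -4*63*5 = -252*5 = -1260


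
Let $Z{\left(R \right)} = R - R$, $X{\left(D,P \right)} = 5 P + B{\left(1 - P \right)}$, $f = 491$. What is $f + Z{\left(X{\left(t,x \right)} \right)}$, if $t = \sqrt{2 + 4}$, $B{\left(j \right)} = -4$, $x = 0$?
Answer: $491$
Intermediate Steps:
$t = \sqrt{6} \approx 2.4495$
$X{\left(D,P \right)} = -4 + 5 P$ ($X{\left(D,P \right)} = 5 P - 4 = -4 + 5 P$)
$Z{\left(R \right)} = 0$
$f + Z{\left(X{\left(t,x \right)} \right)} = 491 + 0 = 491$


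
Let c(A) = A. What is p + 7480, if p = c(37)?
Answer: 7517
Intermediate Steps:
p = 37
p + 7480 = 37 + 7480 = 7517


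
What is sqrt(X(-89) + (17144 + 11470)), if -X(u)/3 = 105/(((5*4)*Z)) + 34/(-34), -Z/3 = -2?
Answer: 3*sqrt(50870)/4 ≈ 169.16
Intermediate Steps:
Z = 6 (Z = -3*(-2) = 6)
X(u) = 3/8 (X(u) = -3*(105/(((5*4)*6)) + 34/(-34)) = -3*(105/((20*6)) + 34*(-1/34)) = -3*(105/120 - 1) = -3*(105*(1/120) - 1) = -3*(7/8 - 1) = -3*(-1/8) = 3/8)
sqrt(X(-89) + (17144 + 11470)) = sqrt(3/8 + (17144 + 11470)) = sqrt(3/8 + 28614) = sqrt(228915/8) = 3*sqrt(50870)/4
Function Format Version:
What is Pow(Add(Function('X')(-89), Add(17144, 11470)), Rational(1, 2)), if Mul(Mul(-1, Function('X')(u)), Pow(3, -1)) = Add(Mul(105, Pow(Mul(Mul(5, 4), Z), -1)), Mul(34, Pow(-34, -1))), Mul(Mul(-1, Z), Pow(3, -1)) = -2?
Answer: Mul(Rational(3, 4), Pow(50870, Rational(1, 2))) ≈ 169.16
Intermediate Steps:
Z = 6 (Z = Mul(-3, -2) = 6)
Function('X')(u) = Rational(3, 8) (Function('X')(u) = Mul(-3, Add(Mul(105, Pow(Mul(Mul(5, 4), 6), -1)), Mul(34, Pow(-34, -1)))) = Mul(-3, Add(Mul(105, Pow(Mul(20, 6), -1)), Mul(34, Rational(-1, 34)))) = Mul(-3, Add(Mul(105, Pow(120, -1)), -1)) = Mul(-3, Add(Mul(105, Rational(1, 120)), -1)) = Mul(-3, Add(Rational(7, 8), -1)) = Mul(-3, Rational(-1, 8)) = Rational(3, 8))
Pow(Add(Function('X')(-89), Add(17144, 11470)), Rational(1, 2)) = Pow(Add(Rational(3, 8), Add(17144, 11470)), Rational(1, 2)) = Pow(Add(Rational(3, 8), 28614), Rational(1, 2)) = Pow(Rational(228915, 8), Rational(1, 2)) = Mul(Rational(3, 4), Pow(50870, Rational(1, 2)))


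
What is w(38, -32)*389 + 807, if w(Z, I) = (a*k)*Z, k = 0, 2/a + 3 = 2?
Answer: 807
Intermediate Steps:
a = -2 (a = 2/(-3 + 2) = 2/(-1) = 2*(-1) = -2)
w(Z, I) = 0 (w(Z, I) = (-2*0)*Z = 0*Z = 0)
w(38, -32)*389 + 807 = 0*389 + 807 = 0 + 807 = 807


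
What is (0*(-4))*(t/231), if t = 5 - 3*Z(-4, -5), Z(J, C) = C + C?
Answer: 0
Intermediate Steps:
Z(J, C) = 2*C
t = 35 (t = 5 - 6*(-5) = 5 - 3*(-10) = 5 + 30 = 35)
(0*(-4))*(t/231) = (0*(-4))*(35/231) = 0*(35*(1/231)) = 0*(5/33) = 0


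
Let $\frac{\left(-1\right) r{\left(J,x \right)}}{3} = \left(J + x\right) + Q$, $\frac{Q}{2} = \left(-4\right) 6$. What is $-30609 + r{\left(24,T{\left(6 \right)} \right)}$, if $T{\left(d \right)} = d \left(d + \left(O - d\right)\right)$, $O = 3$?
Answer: $-30591$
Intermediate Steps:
$T{\left(d \right)} = 3 d$ ($T{\left(d \right)} = d \left(d - \left(-3 + d\right)\right) = d 3 = 3 d$)
$Q = -48$ ($Q = 2 \left(\left(-4\right) 6\right) = 2 \left(-24\right) = -48$)
$r{\left(J,x \right)} = 144 - 3 J - 3 x$ ($r{\left(J,x \right)} = - 3 \left(\left(J + x\right) - 48\right) = - 3 \left(-48 + J + x\right) = 144 - 3 J - 3 x$)
$-30609 + r{\left(24,T{\left(6 \right)} \right)} = -30609 - \left(-72 + 3 \cdot 3 \cdot 6\right) = -30609 - -18 = -30609 + 18 = -30591$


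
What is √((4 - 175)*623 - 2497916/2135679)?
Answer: I*√485915642110715817/2135679 ≈ 326.4*I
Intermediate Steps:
√((4 - 175)*623 - 2497916/2135679) = √(-171*623 - 2497916*1/2135679) = √(-106533 - 2497916/2135679) = √(-227522788823/2135679) = I*√485915642110715817/2135679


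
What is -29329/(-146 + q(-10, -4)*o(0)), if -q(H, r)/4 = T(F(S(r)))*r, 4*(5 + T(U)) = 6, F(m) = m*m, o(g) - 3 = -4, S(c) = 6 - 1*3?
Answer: 29329/90 ≈ 325.88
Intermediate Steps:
S(c) = 3 (S(c) = 6 - 3 = 3)
o(g) = -1 (o(g) = 3 - 4 = -1)
F(m) = m**2
T(U) = -7/2 (T(U) = -5 + (1/4)*6 = -5 + 3/2 = -7/2)
q(H, r) = 14*r (q(H, r) = -(-14)*r = 14*r)
-29329/(-146 + q(-10, -4)*o(0)) = -29329/(-146 + (14*(-4))*(-1)) = -29329/(-146 - 56*(-1)) = -29329/(-146 + 56) = -29329/(-90) = -29329*(-1/90) = 29329/90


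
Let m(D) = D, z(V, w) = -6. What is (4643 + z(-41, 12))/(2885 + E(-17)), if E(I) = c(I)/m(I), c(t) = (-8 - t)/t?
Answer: 1340093/833774 ≈ 1.6073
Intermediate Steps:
c(t) = (-8 - t)/t
E(I) = (-8 - I)/I² (E(I) = ((-8 - I)/I)/I = (-8 - I)/I²)
(4643 + z(-41, 12))/(2885 + E(-17)) = (4643 - 6)/(2885 + (-8 - 1*(-17))/(-17)²) = 4637/(2885 + (-8 + 17)/289) = 4637/(2885 + (1/289)*9) = 4637/(2885 + 9/289) = 4637/(833774/289) = 4637*(289/833774) = 1340093/833774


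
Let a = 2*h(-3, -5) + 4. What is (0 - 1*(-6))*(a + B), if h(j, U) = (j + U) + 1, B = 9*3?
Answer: 102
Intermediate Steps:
B = 27
h(j, U) = 1 + U + j (h(j, U) = (U + j) + 1 = 1 + U + j)
a = -10 (a = 2*(1 - 5 - 3) + 4 = 2*(-7) + 4 = -14 + 4 = -10)
(0 - 1*(-6))*(a + B) = (0 - 1*(-6))*(-10 + 27) = (0 + 6)*17 = 6*17 = 102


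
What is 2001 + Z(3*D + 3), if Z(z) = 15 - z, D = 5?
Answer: 1998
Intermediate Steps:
2001 + Z(3*D + 3) = 2001 + (15 - (3*5 + 3)) = 2001 + (15 - (15 + 3)) = 2001 + (15 - 1*18) = 2001 + (15 - 18) = 2001 - 3 = 1998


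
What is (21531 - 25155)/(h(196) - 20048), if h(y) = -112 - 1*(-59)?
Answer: 3624/20101 ≈ 0.18029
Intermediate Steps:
h(y) = -53 (h(y) = -112 + 59 = -53)
(21531 - 25155)/(h(196) - 20048) = (21531 - 25155)/(-53 - 20048) = -3624/(-20101) = -3624*(-1/20101) = 3624/20101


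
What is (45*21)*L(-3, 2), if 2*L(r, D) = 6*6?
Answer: 17010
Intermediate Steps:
L(r, D) = 18 (L(r, D) = (6*6)/2 = (1/2)*36 = 18)
(45*21)*L(-3, 2) = (45*21)*18 = 945*18 = 17010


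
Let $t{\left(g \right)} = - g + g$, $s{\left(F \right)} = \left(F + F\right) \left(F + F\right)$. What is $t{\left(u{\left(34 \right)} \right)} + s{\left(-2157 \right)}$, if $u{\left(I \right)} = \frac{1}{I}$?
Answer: $18610596$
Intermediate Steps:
$s{\left(F \right)} = 4 F^{2}$ ($s{\left(F \right)} = 2 F 2 F = 4 F^{2}$)
$t{\left(g \right)} = 0$
$t{\left(u{\left(34 \right)} \right)} + s{\left(-2157 \right)} = 0 + 4 \left(-2157\right)^{2} = 0 + 4 \cdot 4652649 = 0 + 18610596 = 18610596$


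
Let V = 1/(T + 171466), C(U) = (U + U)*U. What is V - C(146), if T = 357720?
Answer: -22560257551/529186 ≈ -42632.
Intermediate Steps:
C(U) = 2*U² (C(U) = (2*U)*U = 2*U²)
V = 1/529186 (V = 1/(357720 + 171466) = 1/529186 ≈ 1.8897e-6)
V - C(146) = 1/529186 - 2*146² = 1/529186 - 2*21316 = 1/529186 - 1*42632 = 1/529186 - 42632 = -22560257551/529186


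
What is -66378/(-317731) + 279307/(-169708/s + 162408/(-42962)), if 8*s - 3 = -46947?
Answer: 2796624675686892441/251721787097989 ≈ 11110.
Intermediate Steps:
s = -5868 (s = 3/8 + (1/8)*(-46947) = 3/8 - 46947/8 = -5868)
-66378/(-317731) + 279307/(-169708/s + 162408/(-42962)) = -66378/(-317731) + 279307/(-169708/(-5868) + 162408/(-42962)) = -66378*(-1/317731) + 279307/(-169708*(-1/5868) + 162408*(-1/42962)) = 66378/317731 + 279307/(42427/1467 - 81204/21481) = 66378/317731 + 279307/(792248119/31512627) = 66378/317731 + 279307*(31512627/792248119) = 66378/317731 + 8801697309489/792248119 = 2796624675686892441/251721787097989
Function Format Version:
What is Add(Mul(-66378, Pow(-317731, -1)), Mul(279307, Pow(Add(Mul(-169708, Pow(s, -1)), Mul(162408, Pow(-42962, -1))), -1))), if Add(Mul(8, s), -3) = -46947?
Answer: Rational(2796624675686892441, 251721787097989) ≈ 11110.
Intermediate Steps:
s = -5868 (s = Add(Rational(3, 8), Mul(Rational(1, 8), -46947)) = Add(Rational(3, 8), Rational(-46947, 8)) = -5868)
Add(Mul(-66378, Pow(-317731, -1)), Mul(279307, Pow(Add(Mul(-169708, Pow(s, -1)), Mul(162408, Pow(-42962, -1))), -1))) = Add(Mul(-66378, Pow(-317731, -1)), Mul(279307, Pow(Add(Mul(-169708, Pow(-5868, -1)), Mul(162408, Pow(-42962, -1))), -1))) = Add(Mul(-66378, Rational(-1, 317731)), Mul(279307, Pow(Add(Mul(-169708, Rational(-1, 5868)), Mul(162408, Rational(-1, 42962))), -1))) = Add(Rational(66378, 317731), Mul(279307, Pow(Add(Rational(42427, 1467), Rational(-81204, 21481)), -1))) = Add(Rational(66378, 317731), Mul(279307, Pow(Rational(792248119, 31512627), -1))) = Add(Rational(66378, 317731), Mul(279307, Rational(31512627, 792248119))) = Add(Rational(66378, 317731), Rational(8801697309489, 792248119)) = Rational(2796624675686892441, 251721787097989)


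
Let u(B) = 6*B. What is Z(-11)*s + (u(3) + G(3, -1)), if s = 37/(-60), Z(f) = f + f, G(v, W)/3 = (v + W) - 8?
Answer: 407/30 ≈ 13.567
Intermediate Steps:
G(v, W) = -24 + 3*W + 3*v (G(v, W) = 3*((v + W) - 8) = 3*((W + v) - 8) = 3*(-8 + W + v) = -24 + 3*W + 3*v)
Z(f) = 2*f
s = -37/60 (s = 37*(-1/60) = -37/60 ≈ -0.61667)
Z(-11)*s + (u(3) + G(3, -1)) = (2*(-11))*(-37/60) + (6*3 + (-24 + 3*(-1) + 3*3)) = -22*(-37/60) + (18 + (-24 - 3 + 9)) = 407/30 + (18 - 18) = 407/30 + 0 = 407/30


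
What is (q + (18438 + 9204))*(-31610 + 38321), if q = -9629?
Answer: 120885243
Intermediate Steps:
(q + (18438 + 9204))*(-31610 + 38321) = (-9629 + (18438 + 9204))*(-31610 + 38321) = (-9629 + 27642)*6711 = 18013*6711 = 120885243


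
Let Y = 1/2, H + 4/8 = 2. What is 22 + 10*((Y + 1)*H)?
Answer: 89/2 ≈ 44.500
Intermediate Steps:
H = 3/2 (H = -½ + 2 = 3/2 ≈ 1.5000)
Y = ½ ≈ 0.50000
22 + 10*((Y + 1)*H) = 22 + 10*((½ + 1)*(3/2)) = 22 + 10*((3/2)*(3/2)) = 22 + 10*(9/4) = 22 + 45/2 = 89/2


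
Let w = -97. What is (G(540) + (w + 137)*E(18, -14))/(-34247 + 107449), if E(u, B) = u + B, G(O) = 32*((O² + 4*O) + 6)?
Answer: 4700336/36601 ≈ 128.42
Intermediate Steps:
G(O) = 192 + 32*O² + 128*O (G(O) = 32*(6 + O² + 4*O) = 192 + 32*O² + 128*O)
E(u, B) = B + u
(G(540) + (w + 137)*E(18, -14))/(-34247 + 107449) = ((192 + 32*540² + 128*540) + (-97 + 137)*(-14 + 18))/(-34247 + 107449) = ((192 + 32*291600 + 69120) + 40*4)/73202 = ((192 + 9331200 + 69120) + 160)*(1/73202) = (9400512 + 160)*(1/73202) = 9400672*(1/73202) = 4700336/36601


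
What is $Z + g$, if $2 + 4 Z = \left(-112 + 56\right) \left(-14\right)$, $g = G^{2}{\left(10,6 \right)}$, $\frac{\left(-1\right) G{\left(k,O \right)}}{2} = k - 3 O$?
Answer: $\frac{903}{2} \approx 451.5$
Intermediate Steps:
$G{\left(k,O \right)} = - 2 k + 6 O$ ($G{\left(k,O \right)} = - 2 \left(k - 3 O\right) = - 2 k + 6 O$)
$g = 256$ ($g = \left(\left(-2\right) 10 + 6 \cdot 6\right)^{2} = \left(-20 + 36\right)^{2} = 16^{2} = 256$)
$Z = \frac{391}{2}$ ($Z = - \frac{1}{2} + \frac{\left(-112 + 56\right) \left(-14\right)}{4} = - \frac{1}{2} + \frac{\left(-56\right) \left(-14\right)}{4} = - \frac{1}{2} + \frac{1}{4} \cdot 784 = - \frac{1}{2} + 196 = \frac{391}{2} \approx 195.5$)
$Z + g = \frac{391}{2} + 256 = \frac{903}{2}$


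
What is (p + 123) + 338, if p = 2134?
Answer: 2595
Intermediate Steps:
(p + 123) + 338 = (2134 + 123) + 338 = 2257 + 338 = 2595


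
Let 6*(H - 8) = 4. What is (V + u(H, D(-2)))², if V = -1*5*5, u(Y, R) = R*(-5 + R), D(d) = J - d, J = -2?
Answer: 625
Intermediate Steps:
H = 26/3 (H = 8 + (⅙)*4 = 8 + ⅔ = 26/3 ≈ 8.6667)
D(d) = -2 - d
V = -25 (V = -5*5 = -25)
(V + u(H, D(-2)))² = (-25 + (-2 - 1*(-2))*(-5 + (-2 - 1*(-2))))² = (-25 + (-2 + 2)*(-5 + (-2 + 2)))² = (-25 + 0*(-5 + 0))² = (-25 + 0*(-5))² = (-25 + 0)² = (-25)² = 625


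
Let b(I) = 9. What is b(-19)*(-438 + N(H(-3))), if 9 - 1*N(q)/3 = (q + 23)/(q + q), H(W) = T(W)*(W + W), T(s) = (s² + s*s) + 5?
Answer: -14841/4 ≈ -3710.3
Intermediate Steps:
T(s) = 5 + 2*s² (T(s) = (s² + s²) + 5 = 2*s² + 5 = 5 + 2*s²)
H(W) = 2*W*(5 + 2*W²) (H(W) = (5 + 2*W²)*(W + W) = (5 + 2*W²)*(2*W) = 2*W*(5 + 2*W²))
N(q) = 27 - 3*(23 + q)/(2*q) (N(q) = 27 - 3*(q + 23)/(q + q) = 27 - 3*(23 + q)/(2*q))
b(-19)*(-438 + N(H(-3))) = 9*(-438 + 3*(-23 + 17*(4*(-3)³ + 10*(-3)))/(2*(4*(-3)³ + 10*(-3)))) = 9*(-438 + 3*(-23 + 17*(4*(-27) - 30))/(2*(4*(-27) - 30))) = 9*(-438 + 3*(-23 + 17*(-108 - 30))/(2*(-108 - 30))) = 9*(-438 + (3/2)*(-23 + 17*(-138))/(-138)) = 9*(-438 + (3/2)*(-1/138)*(-23 - 2346)) = 9*(-438 + (3/2)*(-1/138)*(-2369)) = 9*(-438 + 103/4) = 9*(-1649/4) = -14841/4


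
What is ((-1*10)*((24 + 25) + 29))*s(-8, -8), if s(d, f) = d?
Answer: 6240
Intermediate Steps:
((-1*10)*((24 + 25) + 29))*s(-8, -8) = ((-1*10)*((24 + 25) + 29))*(-8) = -10*(49 + 29)*(-8) = -10*78*(-8) = -780*(-8) = 6240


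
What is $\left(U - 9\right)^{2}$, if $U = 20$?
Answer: $121$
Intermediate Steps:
$\left(U - 9\right)^{2} = \left(20 - 9\right)^{2} = 11^{2} = 121$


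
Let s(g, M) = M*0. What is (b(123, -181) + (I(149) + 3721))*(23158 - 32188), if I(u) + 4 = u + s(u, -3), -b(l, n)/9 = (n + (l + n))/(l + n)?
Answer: -1002677655/29 ≈ -3.4575e+7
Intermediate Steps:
s(g, M) = 0
b(l, n) = -9*(l + 2*n)/(l + n) (b(l, n) = -9*(n + (l + n))/(l + n) = -9*(l + 2*n)/(l + n))
I(u) = -4 + u (I(u) = -4 + (u + 0) = -4 + u)
(b(123, -181) + (I(149) + 3721))*(23158 - 32188) = (9*(-1*123 - 2*(-181))/(123 - 181) + ((-4 + 149) + 3721))*(23158 - 32188) = (9*(-123 + 362)/(-58) + (145 + 3721))*(-9030) = (9*(-1/58)*239 + 3866)*(-9030) = (-2151/58 + 3866)*(-9030) = (222077/58)*(-9030) = -1002677655/29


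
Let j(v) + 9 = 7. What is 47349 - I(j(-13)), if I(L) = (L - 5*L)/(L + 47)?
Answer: 2130697/45 ≈ 47349.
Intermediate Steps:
j(v) = -2 (j(v) = -9 + 7 = -2)
I(L) = -4*L/(47 + L) (I(L) = (-4*L)/(47 + L) = -4*L/(47 + L))
47349 - I(j(-13)) = 47349 - (-4)*(-2)/(47 - 2) = 47349 - (-4)*(-2)/45 = 47349 - 1*8/45 = 47349 - 8/45 = 2130697/45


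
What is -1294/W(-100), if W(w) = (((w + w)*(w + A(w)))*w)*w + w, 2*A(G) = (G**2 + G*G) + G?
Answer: 647/9850000050 ≈ 6.5685e-8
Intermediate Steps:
A(G) = G**2 + G/2 (A(G) = ((G**2 + G*G) + G)/2 = ((G**2 + G**2) + G)/2 = (2*G**2 + G)/2 = (G + 2*G**2)/2 = G**2 + G/2)
W(w) = w + 2*w**3*(w + w*(1/2 + w)) (W(w) = (((w + w)*(w + w*(1/2 + w)))*w)*w + w = (((2*w)*(w + w*(1/2 + w)))*w)*w + w = ((2*w*(w + w*(1/2 + w)))*w)*w + w = (2*w**2*(w + w*(1/2 + w)))*w + w = 2*w**3*(w + w*(1/2 + w)) + w = w + 2*w**3*(w + w*(1/2 + w)))
-1294/W(-100) = -1294/(-100 + 2*(-100)**5 + 3*(-100)**4) = -1294/(-100 + 2*(-10000000000) + 3*100000000) = -1294/(-100 - 20000000000 + 300000000) = -1294/(-19700000100) = -1294*(-1/19700000100) = 647/9850000050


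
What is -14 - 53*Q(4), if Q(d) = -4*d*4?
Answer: 3378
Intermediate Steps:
Q(d) = -16*d
-14 - 53*Q(4) = -14 - (-848)*4 = -14 - 53*(-64) = -14 + 3392 = 3378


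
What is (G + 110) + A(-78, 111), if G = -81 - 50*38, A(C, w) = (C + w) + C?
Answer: -1916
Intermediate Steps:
A(C, w) = w + 2*C
G = -1981 (G = -81 - 1900 = -1981)
(G + 110) + A(-78, 111) = (-1981 + 110) + (111 + 2*(-78)) = -1871 + (111 - 156) = -1871 - 45 = -1916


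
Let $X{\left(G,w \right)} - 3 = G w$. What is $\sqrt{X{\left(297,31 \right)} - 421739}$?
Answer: $13 i \sqrt{2441} \approx 642.28 i$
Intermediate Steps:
$X{\left(G,w \right)} = 3 + G w$
$\sqrt{X{\left(297,31 \right)} - 421739} = \sqrt{\left(3 + 297 \cdot 31\right) - 421739} = \sqrt{\left(3 + 9207\right) - 421739} = \sqrt{9210 - 421739} = \sqrt{-412529} = 13 i \sqrt{2441}$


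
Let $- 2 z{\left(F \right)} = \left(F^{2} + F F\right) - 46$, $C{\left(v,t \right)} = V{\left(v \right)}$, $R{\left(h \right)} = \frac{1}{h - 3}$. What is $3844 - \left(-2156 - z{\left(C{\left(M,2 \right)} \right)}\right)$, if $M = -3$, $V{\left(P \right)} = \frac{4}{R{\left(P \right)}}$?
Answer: $5447$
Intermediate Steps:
$R{\left(h \right)} = \frac{1}{-3 + h}$
$V{\left(P \right)} = -12 + 4 P$ ($V{\left(P \right)} = \frac{4}{\frac{1}{-3 + P}} = 4 \left(-3 + P\right) = -12 + 4 P$)
$C{\left(v,t \right)} = -12 + 4 v$
$z{\left(F \right)} = 23 - F^{2}$ ($z{\left(F \right)} = - \frac{\left(F^{2} + F F\right) - 46}{2} = - \frac{\left(F^{2} + F^{2}\right) - 46}{2} = - \frac{2 F^{2} - 46}{2} = - \frac{-46 + 2 F^{2}}{2} = 23 - F^{2}$)
$3844 - \left(-2156 - z{\left(C{\left(M,2 \right)} \right)}\right) = 3844 - \left(-2156 - \left(23 - \left(-12 + 4 \left(-3\right)\right)^{2}\right)\right) = 3844 - \left(-2156 - \left(23 - \left(-12 - 12\right)^{2}\right)\right) = 3844 - \left(-2156 - \left(23 - \left(-24\right)^{2}\right)\right) = 3844 - \left(-2156 - \left(23 - 576\right)\right) = 3844 - \left(-2156 - -553\right) = 3844 - \left(-2156 + 553\right) = 3844 - -1603 = 3844 + 1603 = 5447$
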